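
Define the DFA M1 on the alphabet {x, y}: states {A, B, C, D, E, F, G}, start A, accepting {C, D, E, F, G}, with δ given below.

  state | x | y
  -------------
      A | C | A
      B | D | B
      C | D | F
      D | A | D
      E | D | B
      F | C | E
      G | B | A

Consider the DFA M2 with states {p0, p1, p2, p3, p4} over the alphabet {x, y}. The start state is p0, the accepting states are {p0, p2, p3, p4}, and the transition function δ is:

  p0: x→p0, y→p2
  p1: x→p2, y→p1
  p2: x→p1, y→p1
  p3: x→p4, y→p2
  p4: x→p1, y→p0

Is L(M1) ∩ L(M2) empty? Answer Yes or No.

The string x is accepted by both M1 and M2.
Hence L(M1) ∩ L(M2) ≠ ∅.

No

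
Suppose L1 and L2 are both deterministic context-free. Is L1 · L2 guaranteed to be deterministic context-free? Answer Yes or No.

Take L₁ = {ε, c} (finite, hence regular and DCFL) and L₂ = {c aⁿbⁿ : n≥0} ∪ {cc aⁿb²ⁿ : n≥0} (a DCFL: the number of leading c's tells the DPDA whether to pop one stack symbol per b or per two b's). Then L₁L₂ ∩ cca⁺b* = {cc aⁿbⁿ : n≥1} ∪ {cc aⁿb²ⁿ : n≥1}. If L₁L₂ were a DCFL, so would be this intersection with a regular set, and a DPDA for it started from its configuration after reading cc would accept {aⁿbⁿ : n≥1} ∪ {aⁿb²ⁿ : n≥1}, which no deterministic PDA accepts (a DPDA for it would have a single run on aⁿb²ⁿ, accepting after the prefix aⁿbⁿ and accepting again after n more b's; an ordinary PDA that simulates it on a's and b's and, at any moment when it is accepting, may switch to reading only a fresh letter d while feeding each d to the simulation as a b, would accept aⁱbʲdᵏ (k≥1) exactly when both aⁱbʲ and aⁱbʲ⁺ᵏ are in the language, i.e. its language intersected with the regular set a*b*d⁺ would be exactly {aⁿbⁿdⁿ : n≥1} — impossible, since context-free languages are closed under intersection with regular sets and {aⁿbⁿdⁿ} is not context-free). Hence L₁L₂ is not a DCFL.

No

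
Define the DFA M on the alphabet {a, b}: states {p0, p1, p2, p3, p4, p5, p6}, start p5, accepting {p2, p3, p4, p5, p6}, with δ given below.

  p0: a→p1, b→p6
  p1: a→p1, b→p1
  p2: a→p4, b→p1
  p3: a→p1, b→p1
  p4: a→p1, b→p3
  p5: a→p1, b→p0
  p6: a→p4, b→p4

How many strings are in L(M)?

The useful subgraph on states {p0, p3, p4, p5, p6} is acyclic, so L(M) is finite; the longest accepting path visits 5 useful states, giving maximum string length 4.
Counting accepting paths from p5 by length: 1 of length 0, 1 of length 2, 2 of length 3, 2 of length 4. Total 6.

6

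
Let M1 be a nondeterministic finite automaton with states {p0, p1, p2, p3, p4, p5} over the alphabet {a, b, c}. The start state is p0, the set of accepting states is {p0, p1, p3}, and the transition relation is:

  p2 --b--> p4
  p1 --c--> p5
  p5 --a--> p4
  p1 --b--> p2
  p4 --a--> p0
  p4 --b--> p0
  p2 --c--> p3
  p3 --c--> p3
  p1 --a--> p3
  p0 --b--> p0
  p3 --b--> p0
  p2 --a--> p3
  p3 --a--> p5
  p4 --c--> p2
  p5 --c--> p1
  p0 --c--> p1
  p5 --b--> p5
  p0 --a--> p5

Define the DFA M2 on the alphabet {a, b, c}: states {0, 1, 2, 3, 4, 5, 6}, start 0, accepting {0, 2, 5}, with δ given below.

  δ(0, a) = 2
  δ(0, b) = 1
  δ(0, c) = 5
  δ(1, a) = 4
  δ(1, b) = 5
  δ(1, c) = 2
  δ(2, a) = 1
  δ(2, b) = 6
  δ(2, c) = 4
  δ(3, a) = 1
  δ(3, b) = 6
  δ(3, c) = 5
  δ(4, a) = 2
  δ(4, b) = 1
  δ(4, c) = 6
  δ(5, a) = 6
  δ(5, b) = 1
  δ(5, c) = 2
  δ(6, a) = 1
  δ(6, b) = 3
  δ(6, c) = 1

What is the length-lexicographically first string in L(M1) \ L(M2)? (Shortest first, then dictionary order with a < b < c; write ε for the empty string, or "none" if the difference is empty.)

b

The string b is accepted by M1 but not by M2.
No shorter string lies in the difference, and b is the lexicographically first length-1 string in L(M1) \ L(M2).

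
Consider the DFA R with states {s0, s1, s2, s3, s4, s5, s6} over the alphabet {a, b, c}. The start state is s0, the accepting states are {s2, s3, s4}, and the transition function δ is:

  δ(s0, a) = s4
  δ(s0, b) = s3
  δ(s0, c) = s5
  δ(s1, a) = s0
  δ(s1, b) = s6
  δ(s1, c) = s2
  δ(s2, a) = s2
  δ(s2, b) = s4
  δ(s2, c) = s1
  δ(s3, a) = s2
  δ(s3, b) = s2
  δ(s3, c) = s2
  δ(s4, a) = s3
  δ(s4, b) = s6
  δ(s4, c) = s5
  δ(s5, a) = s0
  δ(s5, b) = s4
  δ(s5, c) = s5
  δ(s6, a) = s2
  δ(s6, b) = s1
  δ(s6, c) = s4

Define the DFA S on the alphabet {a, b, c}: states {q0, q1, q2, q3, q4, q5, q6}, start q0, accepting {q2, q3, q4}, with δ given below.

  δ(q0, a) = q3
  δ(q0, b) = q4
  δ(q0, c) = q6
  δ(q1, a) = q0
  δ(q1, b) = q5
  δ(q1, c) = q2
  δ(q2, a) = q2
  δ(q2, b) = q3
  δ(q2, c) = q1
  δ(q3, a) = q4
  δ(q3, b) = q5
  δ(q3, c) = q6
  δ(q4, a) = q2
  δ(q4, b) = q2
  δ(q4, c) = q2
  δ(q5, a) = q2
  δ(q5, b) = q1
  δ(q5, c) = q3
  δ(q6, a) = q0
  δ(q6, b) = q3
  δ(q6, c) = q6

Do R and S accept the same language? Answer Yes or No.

Exploring the product automaton R × S from the start pair (s0, q0), following both machines on each input symbol, reaches 7 state pairs: (s0, q0), (s4, q3), (s3, q4), (s5, q6), (s6, q5), (s2, q2), (s1, q1).
R accepts in {s2, s3, s4} and S accepts in {q2, q3, q4}. In every reachable pair the two components are either both accepting — (s4, q3), (s3, q4), (s2, q2) — or both non-accepting, so no string is accepted by exactly one of the machines: L(R) \ L(S) and L(S) \ L(R) are both empty.
Hence every string is accepted by R iff it is accepted by S, and the two languages coincide.

Yes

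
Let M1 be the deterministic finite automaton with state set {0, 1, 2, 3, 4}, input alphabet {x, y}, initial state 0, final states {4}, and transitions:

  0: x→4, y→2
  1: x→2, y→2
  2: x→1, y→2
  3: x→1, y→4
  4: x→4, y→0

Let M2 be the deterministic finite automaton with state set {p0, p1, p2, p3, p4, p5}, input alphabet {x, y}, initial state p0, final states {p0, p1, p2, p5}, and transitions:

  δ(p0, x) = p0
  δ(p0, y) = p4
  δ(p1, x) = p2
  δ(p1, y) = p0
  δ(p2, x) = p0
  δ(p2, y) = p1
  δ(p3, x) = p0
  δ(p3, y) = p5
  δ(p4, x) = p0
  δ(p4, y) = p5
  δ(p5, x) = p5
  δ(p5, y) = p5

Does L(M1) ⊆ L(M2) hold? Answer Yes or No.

Yes

Exploring the product automaton M1 × M2 from the start pair (0, p0), following both machines on each input symbol, reaches 8 state pairs: (0, p0), (4, p0), (2, p4), (0, p4), (1, p0), (2, p5), (2, p0), (1, p5).
M1 accepts in {4} and M2 accepts in {p0, p1, p2, p5}. The reachable pairs whose M1-component is accepting are (4, p0); in each of them the M2-component is accepting too, so the product for L(M1) \ L(M2) (M1-component accepting, M2-component rejecting) has no reachable accepting pair and the difference is empty.
Hence every string in L(M1) is also in L(M2).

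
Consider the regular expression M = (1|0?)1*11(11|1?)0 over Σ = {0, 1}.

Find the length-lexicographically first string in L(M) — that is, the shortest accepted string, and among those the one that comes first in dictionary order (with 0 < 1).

By inspection of the expression, no string of length less than 3 matches, and 110 is the lexicographically first match of length 3.

110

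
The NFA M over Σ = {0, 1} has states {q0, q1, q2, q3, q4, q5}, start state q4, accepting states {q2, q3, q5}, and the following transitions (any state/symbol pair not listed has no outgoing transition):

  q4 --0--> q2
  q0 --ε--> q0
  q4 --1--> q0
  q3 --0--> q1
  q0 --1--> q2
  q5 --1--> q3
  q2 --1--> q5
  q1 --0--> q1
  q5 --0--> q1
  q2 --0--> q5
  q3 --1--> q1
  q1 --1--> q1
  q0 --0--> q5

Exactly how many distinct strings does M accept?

12

The useful subgraph on states {q0, q2, q3, q4, q5} is acyclic, so L(M) is finite; the longest accepting path visits 5 useful states, giving maximum string length 4.
Counting accepting paths from q4 by length: 1 of length 1, 4 of length 2, 5 of length 3, 2 of length 4. Total 12.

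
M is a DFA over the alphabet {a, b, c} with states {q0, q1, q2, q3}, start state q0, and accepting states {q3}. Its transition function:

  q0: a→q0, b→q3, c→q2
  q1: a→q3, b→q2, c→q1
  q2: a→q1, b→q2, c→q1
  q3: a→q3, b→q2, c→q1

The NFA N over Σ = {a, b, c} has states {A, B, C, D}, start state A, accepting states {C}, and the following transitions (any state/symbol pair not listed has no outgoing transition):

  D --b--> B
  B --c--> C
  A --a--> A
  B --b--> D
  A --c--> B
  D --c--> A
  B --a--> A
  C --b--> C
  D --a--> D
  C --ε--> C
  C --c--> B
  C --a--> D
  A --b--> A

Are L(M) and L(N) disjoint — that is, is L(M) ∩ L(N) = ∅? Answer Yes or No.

Yes

Exploring the product automaton M × N from the start pair (q0, A), following both machines on each input symbol, reaches 11 state pairs: (q0, A), (q3, A), (q2, B), (q2, A), (q1, B), (q1, A), (q2, D), (q1, C), (q1, D), (q3, D), (q2, C).
M accepts in {q3} and N accepts in {C}; no reachable pair has both components accepting, so no string drives both machines to acceptance simultaneously and L(M) ∩ L(N) = ∅.
So no string is accepted by both, and the intersection is empty.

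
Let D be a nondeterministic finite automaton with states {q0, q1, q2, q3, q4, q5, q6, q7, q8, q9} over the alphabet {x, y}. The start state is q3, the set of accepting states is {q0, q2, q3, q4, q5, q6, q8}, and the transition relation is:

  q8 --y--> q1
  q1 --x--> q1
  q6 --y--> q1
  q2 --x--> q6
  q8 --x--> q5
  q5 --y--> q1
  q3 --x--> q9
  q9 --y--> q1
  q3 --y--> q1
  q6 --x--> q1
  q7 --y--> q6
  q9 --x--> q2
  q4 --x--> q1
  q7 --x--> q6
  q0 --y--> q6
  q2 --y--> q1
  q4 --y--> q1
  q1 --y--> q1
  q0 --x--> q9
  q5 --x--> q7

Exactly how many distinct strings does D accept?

The useful subgraph on states {q2, q3, q6, q9} is acyclic, so L(D) is finite; the longest accepting path visits 4 useful states, giving maximum string length 3.
Counting accepting paths from q3 by length: 1 of length 0, 1 of length 2, 1 of length 3. Total 3.

3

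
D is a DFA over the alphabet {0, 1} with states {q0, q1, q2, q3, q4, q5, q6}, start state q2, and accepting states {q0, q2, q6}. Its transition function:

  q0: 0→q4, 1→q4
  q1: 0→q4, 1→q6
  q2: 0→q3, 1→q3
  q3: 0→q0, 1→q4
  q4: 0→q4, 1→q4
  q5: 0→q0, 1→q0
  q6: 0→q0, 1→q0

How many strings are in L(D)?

3

The useful subgraph on states {q0, q2, q3} is acyclic, so L(D) is finite; the longest accepting path visits 3 useful states, giving maximum string length 2.
Counting accepting paths from q2 by length: 1 of length 0, 2 of length 2. Total 3.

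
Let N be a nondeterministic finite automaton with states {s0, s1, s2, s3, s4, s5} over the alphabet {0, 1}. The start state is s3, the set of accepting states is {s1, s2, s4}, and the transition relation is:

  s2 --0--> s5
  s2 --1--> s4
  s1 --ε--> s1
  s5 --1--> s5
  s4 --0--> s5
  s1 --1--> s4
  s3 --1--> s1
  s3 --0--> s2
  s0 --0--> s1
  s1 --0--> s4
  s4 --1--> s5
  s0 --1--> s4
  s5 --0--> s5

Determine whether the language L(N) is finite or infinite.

finite

The useful states (reachable from s3 and able to reach an accepting state) are {s1, s2, s3, s4}.
Restricted to these states the transition graph has no cycle, so every accepting path has bounded length and L is finite.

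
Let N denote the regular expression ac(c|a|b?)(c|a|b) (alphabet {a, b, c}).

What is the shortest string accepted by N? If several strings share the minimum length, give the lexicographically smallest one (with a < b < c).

aca

By inspection of the expression, no string of length less than 3 matches, and aca is the lexicographically first match of length 3.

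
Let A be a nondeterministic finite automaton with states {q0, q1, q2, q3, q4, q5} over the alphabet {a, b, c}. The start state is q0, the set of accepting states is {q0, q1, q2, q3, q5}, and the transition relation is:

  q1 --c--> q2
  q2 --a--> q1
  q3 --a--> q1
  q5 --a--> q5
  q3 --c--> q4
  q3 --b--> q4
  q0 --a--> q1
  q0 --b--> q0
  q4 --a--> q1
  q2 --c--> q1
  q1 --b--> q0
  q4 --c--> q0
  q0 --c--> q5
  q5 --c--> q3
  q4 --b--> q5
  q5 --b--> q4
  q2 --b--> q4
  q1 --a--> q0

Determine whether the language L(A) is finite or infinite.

State q0 is reachable from the start and can reach an accepting state, and it lies on the cycle q0 → q0.
Traversing that cycle any number of times yields accepted strings of unbounded length, so the language is infinite.

infinite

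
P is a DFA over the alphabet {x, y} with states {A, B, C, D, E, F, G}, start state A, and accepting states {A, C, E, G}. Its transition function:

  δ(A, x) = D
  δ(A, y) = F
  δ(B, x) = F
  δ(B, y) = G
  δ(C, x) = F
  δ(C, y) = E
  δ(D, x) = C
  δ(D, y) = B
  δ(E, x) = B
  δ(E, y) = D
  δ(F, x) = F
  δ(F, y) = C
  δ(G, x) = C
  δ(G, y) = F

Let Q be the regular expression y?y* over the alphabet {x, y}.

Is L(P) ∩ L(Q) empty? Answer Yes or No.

No

The empty string ε is accepted by both P and Q.
Hence L(P) ∩ L(Q) ≠ ∅.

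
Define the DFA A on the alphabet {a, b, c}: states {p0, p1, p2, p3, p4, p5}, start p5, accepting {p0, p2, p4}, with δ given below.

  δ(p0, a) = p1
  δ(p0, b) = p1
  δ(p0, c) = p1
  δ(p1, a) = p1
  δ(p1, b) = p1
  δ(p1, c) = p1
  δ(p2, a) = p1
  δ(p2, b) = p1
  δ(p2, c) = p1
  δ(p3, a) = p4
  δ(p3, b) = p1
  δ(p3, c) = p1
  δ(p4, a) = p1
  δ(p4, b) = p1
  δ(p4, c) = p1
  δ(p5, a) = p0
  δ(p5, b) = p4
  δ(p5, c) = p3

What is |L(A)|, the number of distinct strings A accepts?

The useful subgraph on states {p0, p3, p4, p5} is acyclic, so L(A) is finite; the longest accepting path visits 3 useful states, giving maximum string length 2.
Counting accepting paths from p5 by length: 2 of length 1, 1 of length 2. Total 3.

3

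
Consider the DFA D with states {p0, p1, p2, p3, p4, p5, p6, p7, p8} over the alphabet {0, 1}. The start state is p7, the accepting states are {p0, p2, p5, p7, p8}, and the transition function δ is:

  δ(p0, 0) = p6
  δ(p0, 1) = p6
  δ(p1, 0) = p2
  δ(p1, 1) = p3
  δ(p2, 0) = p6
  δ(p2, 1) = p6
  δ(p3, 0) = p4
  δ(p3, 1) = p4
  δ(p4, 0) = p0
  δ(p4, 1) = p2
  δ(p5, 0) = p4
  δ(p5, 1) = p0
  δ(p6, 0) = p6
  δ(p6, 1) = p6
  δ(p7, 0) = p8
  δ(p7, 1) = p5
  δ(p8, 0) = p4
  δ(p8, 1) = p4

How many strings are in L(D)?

The useful subgraph on states {p0, p2, p4, p5, p7, p8} is acyclic, so L(D) is finite; the longest accepting path visits 4 useful states, giving maximum string length 3.
Counting accepting paths from p7 by length: 1 of length 0, 2 of length 1, 1 of length 2, 6 of length 3. Total 10.

10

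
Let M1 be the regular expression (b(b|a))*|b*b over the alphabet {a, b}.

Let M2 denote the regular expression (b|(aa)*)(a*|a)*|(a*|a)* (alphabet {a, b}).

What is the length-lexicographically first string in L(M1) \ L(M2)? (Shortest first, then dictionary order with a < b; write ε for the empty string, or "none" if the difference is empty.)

bb

The string bb is accepted by M1 but not by M2.
No shorter string lies in the difference, and bb is the lexicographically first length-2 string in L(M1) \ L(M2).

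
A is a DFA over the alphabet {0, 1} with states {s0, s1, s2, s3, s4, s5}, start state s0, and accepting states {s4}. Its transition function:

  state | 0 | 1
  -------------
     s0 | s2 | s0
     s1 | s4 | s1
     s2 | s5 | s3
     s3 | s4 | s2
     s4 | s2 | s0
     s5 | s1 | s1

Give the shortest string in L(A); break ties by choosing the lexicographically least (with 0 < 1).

A breadth-first search from s0 reaches an accepting state first via the path s0 → s2 → s3 → s4 on input 010.
No string of length < 3 is accepted (BFS exhausts all shorter strings without reaching an accepting state), and 010 is the lexicographically least accepting string of length 3.

010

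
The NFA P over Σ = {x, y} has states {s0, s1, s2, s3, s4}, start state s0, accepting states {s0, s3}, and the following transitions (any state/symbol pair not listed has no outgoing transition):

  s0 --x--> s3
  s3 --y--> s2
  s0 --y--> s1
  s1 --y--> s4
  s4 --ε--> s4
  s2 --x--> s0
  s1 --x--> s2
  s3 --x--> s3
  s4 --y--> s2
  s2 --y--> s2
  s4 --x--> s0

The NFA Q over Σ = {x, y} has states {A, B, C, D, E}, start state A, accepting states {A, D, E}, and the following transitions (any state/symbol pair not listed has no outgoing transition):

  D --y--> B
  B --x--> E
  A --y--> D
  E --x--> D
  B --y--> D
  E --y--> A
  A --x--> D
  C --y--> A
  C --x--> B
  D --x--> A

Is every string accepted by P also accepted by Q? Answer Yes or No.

Exploring the product automaton P × Q from the start pair (s0, A), following both machines on each input symbol, reaches 14 state pairs: (s0, A), (s3, D), (s1, D), (s3, A), (s2, B), (s2, A), (s4, B), (s2, D), (s0, E), (s0, D), (s1, A), (s1, B), (s4, D), (s2, E).
P accepts in {s0, s3} and Q accepts in {A, D, E}. The reachable pairs whose P-component is accepting are (s0, A), (s3, D), (s3, A), (s0, E), (s0, D); in each of them the Q-component is accepting too, so the product for L(P) \ L(Q) (P-component accepting, Q-component rejecting) has no reachable accepting pair and the difference is empty.
Hence every string in L(P) is also in L(Q).

Yes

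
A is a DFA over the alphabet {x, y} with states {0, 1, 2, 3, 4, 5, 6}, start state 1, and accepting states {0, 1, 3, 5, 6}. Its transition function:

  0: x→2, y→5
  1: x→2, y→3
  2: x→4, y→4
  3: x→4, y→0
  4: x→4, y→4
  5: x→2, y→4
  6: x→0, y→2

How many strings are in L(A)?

The useful subgraph on states {0, 1, 3, 5} is acyclic, so L(A) is finite; the longest accepting path visits 4 useful states, giving maximum string length 3.
Counting accepting paths from 1 by length: 1 of length 0, 1 of length 1, 1 of length 2, 1 of length 3. Total 4.

4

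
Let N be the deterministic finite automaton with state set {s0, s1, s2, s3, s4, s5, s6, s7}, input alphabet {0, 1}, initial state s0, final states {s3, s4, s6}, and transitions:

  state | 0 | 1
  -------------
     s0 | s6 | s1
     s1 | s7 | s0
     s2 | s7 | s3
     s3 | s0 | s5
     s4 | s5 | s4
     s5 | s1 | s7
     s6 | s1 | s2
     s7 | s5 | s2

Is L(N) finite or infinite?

infinite

State s0 is reachable from the start and can reach an accepting state, and it lies on the cycle s0 → s1 → s0.
Traversing that cycle any number of times yields accepted strings of unbounded length, so the language is infinite.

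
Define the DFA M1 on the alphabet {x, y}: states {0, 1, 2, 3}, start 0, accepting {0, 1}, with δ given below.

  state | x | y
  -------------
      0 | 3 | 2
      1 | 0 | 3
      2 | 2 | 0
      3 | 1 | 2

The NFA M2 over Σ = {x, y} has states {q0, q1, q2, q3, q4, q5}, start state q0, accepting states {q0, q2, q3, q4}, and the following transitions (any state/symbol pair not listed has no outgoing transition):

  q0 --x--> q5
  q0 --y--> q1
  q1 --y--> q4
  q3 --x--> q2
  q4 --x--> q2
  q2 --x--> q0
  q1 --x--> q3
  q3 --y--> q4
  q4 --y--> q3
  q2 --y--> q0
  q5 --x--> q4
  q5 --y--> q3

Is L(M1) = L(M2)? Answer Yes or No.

No

The string xxxxx is accepted by M1 but rejected by M2.
So L(M1) ≠ L(M2).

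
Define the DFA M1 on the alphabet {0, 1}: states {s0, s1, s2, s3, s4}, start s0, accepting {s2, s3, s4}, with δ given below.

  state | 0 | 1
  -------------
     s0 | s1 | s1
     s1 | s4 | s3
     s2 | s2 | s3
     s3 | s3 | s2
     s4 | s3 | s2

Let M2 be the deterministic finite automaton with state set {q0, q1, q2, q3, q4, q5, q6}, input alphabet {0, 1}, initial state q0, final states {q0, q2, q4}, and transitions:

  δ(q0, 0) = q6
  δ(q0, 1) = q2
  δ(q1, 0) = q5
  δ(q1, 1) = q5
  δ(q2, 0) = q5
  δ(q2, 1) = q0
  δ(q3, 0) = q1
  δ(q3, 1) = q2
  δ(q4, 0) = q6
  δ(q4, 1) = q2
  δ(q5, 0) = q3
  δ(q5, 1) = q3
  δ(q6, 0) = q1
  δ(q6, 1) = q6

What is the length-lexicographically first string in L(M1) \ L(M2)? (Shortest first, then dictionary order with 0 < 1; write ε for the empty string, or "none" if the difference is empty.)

The string 00 is accepted by M1 but not by M2.
No shorter string lies in the difference, and 00 is the lexicographically first length-2 string in L(M1) \ L(M2).

00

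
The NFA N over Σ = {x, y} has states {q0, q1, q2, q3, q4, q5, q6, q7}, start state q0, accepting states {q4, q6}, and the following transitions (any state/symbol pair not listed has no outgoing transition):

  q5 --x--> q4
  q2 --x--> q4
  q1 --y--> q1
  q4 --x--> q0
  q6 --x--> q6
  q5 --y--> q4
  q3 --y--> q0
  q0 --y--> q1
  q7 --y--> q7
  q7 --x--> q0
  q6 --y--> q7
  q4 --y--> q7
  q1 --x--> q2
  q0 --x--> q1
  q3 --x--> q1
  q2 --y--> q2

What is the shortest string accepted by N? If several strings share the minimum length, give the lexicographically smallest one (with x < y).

A breadth-first search from q0 reaches an accepting state first via the path q0 → q1 → q2 → q4 on input xxx.
No string of length < 3 is accepted (BFS exhausts all shorter strings without reaching an accepting state), and xxx is the lexicographically least accepting string of length 3.

xxx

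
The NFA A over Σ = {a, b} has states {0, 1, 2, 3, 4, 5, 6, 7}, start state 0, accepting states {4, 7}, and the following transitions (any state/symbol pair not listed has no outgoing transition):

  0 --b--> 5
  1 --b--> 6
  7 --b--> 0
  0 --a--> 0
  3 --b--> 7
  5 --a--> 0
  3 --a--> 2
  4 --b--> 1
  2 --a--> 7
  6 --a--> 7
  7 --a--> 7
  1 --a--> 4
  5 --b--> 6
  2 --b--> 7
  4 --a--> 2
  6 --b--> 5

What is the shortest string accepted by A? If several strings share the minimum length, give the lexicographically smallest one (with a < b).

bba

A breadth-first search from 0 reaches an accepting state first via the path 0 → 5 → 6 → 7 on input bba.
No string of length < 3 is accepted (BFS exhausts all shorter strings without reaching an accepting state), and bba is the lexicographically least accepting string of length 3.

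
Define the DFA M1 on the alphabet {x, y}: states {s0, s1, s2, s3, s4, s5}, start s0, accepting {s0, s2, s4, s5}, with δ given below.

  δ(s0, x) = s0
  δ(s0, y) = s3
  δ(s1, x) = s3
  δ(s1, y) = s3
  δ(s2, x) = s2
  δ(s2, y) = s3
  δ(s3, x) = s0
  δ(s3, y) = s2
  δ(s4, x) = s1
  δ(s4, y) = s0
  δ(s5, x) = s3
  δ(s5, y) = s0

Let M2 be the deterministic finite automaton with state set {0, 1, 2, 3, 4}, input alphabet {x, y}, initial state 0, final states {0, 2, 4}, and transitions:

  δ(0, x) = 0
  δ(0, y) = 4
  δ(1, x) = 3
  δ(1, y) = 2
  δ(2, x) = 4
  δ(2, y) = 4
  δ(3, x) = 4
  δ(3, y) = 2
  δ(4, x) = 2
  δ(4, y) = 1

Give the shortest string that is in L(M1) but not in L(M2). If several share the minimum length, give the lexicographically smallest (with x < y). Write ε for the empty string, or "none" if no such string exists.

yy

The string yy is accepted by M1 but not by M2.
No shorter string lies in the difference, and yy is the lexicographically first length-2 string in L(M1) \ L(M2).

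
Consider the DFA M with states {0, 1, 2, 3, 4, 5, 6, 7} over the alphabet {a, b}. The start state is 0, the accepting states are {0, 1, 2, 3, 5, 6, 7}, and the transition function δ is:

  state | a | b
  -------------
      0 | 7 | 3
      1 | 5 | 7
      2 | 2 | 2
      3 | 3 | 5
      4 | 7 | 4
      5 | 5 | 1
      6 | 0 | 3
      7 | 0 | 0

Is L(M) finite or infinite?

infinite

State 3 is reachable from the start and can reach an accepting state, and it lies on the cycle 3 → 3.
Traversing that cycle any number of times yields accepted strings of unbounded length, so the language is infinite.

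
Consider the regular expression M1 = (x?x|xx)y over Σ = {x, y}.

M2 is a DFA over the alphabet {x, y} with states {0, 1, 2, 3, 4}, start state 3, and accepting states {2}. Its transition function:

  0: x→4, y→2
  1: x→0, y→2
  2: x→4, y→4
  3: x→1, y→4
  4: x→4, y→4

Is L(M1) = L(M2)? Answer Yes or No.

Converting the expression M1 to a DFA (subset construction, then merging equivalent states) gives the minimal DFA with states {r0, r1, r2, r3, r4}, start state r0, accepting states {r4} and transitions r0: x→r1, y→r2; r1: x→r3, y→r4; r2: x→r2, y→r2; r3: x→r2, y→r4; r4: x→r2, y→r2.
Exploring the product automaton M1 × M2 from the start pair (r0, 3), following both machines on each input symbol, reaches 5 state pairs: (r0, 3), (r1, 1), (r2, 4), (r3, 0), (r4, 2).
M1 accepts in {r4} and M2 accepts in {2}. In every reachable pair the two components are either both accepting — (r4, 2) — or both non-accepting, so no string is accepted by exactly one of the machines: L(M1) \ L(M2) and L(M2) \ L(M1) are both empty.
Hence every string is accepted by M1 iff it is accepted by M2, and the two languages coincide.

Yes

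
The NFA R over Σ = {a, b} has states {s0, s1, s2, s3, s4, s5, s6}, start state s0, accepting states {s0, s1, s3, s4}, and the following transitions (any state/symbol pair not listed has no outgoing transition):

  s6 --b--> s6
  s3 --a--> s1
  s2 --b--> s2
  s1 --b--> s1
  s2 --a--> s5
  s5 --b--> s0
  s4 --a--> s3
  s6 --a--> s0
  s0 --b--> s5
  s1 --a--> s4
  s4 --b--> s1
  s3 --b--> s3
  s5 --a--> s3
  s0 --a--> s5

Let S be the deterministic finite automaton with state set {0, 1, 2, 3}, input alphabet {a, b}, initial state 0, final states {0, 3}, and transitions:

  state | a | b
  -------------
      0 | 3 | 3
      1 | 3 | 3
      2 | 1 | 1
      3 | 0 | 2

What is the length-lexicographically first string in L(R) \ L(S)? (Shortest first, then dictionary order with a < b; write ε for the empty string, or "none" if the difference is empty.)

The string ab is accepted by R but not by S.
No shorter string lies in the difference, and ab is the lexicographically first length-2 string in L(R) \ L(S).

ab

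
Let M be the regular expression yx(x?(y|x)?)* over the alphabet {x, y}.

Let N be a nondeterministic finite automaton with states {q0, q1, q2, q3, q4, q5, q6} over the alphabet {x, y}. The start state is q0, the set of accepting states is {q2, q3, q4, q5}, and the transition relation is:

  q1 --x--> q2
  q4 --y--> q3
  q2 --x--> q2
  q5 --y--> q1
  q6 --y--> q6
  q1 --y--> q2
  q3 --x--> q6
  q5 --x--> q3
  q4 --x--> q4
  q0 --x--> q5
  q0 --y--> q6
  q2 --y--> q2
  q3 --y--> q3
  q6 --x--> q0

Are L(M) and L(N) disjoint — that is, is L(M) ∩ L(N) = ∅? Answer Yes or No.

No

The string yxx is accepted by both M and N.
Hence L(M) ∩ L(N) ≠ ∅.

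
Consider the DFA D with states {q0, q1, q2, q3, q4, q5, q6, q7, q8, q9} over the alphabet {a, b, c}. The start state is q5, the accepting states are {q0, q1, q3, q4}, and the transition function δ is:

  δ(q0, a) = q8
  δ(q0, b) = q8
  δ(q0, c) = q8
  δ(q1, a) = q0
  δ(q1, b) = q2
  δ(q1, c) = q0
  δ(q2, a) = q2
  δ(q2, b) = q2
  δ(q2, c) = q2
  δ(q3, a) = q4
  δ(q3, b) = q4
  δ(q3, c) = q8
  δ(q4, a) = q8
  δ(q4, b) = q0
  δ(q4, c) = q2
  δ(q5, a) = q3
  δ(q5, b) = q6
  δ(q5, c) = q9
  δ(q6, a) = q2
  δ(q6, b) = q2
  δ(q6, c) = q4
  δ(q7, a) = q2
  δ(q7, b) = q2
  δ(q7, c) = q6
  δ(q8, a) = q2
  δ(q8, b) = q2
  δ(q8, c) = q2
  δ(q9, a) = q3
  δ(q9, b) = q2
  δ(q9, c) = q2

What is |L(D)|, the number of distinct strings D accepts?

The useful subgraph on states {q0, q3, q4, q5, q6, q9} is acyclic, so L(D) is finite; the longest accepting path visits 5 useful states, giving maximum string length 4.
Counting accepting paths from q5 by length: 1 of length 1, 4 of length 2, 5 of length 3, 2 of length 4. Total 12.

12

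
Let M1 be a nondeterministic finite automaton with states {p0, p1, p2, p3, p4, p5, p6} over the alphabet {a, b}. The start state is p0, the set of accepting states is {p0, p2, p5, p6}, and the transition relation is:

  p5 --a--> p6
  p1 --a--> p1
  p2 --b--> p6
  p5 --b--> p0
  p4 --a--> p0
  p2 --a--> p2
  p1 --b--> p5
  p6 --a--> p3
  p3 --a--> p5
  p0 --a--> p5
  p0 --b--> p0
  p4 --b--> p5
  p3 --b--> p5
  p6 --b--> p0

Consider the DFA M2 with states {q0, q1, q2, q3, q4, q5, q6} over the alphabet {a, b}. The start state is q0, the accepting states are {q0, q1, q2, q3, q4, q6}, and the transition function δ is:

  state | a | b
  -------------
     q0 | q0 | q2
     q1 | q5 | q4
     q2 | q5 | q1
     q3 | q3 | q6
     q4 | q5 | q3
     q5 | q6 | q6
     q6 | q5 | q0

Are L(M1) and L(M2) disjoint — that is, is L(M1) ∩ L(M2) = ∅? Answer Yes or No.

No

The empty string ε is accepted by both M1 and M2.
Hence L(M1) ∩ L(M2) ≠ ∅.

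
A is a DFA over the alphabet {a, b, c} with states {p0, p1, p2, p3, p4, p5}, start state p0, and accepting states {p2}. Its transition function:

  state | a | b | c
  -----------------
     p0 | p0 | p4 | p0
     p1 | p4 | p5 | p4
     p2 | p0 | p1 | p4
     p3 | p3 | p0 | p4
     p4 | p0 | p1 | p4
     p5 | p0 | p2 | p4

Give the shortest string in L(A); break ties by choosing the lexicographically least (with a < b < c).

bbbb

A breadth-first search from p0 reaches an accepting state first via the path p0 → p4 → p1 → p5 → p2 on input bbbb.
No string of length < 4 is accepted (BFS exhausts all shorter strings without reaching an accepting state), and bbbb is the lexicographically least accepting string of length 4.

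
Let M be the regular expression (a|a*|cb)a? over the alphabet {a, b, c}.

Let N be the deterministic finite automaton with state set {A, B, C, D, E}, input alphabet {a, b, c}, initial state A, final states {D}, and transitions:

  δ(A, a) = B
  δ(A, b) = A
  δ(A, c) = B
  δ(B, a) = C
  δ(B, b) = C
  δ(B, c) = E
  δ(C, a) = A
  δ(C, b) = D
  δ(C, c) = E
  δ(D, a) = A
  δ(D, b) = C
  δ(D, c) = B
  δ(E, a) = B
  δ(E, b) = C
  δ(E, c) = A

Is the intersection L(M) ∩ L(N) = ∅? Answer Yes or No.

Yes

Converting the expression M to a DFA (subset construction, then merging equivalent states) gives the minimal DFA with states {m0, m1, m2, m3, m4, m5}, start state m0, accepting states {m0, m1, m4, m5} and transitions m0: a→m1, b→m2, c→m3; m1: a→m1, b→m2, c→m2; m2: a→m2, b→m2, c→m2; m3: a→m2, b→m4, c→m2; m4: a→m5, b→m2, c→m2; m5: a→m2, b→m2, c→m2.
Exploring the product automaton M × N from the start pair (m0, A), following both machines on each input symbol, reaches 12 state pairs: (m0, A), (m1, B), (m2, A), (m3, B), (m1, C), (m2, C), (m2, E), (m2, B), (m4, C), (m1, A), (m2, D), (m5, A).
M accepts in {m0, m1, m4, m5} and N accepts in {D}; no reachable pair has both components accepting, so no string drives both machines to acceptance simultaneously and L(M) ∩ L(N) = ∅.
So no string is accepted by both, and the intersection is empty.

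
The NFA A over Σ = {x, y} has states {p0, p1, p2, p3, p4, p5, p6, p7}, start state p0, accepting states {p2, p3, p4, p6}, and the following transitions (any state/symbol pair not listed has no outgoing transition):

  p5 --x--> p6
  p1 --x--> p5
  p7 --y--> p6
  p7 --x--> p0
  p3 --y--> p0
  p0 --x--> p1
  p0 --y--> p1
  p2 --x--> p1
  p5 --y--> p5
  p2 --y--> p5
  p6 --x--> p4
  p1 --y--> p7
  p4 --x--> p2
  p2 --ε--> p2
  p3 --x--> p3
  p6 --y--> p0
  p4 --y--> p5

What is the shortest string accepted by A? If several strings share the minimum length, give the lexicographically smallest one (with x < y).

xxx

A breadth-first search from p0 reaches an accepting state first via the path p0 → p1 → p5 → p6 on input xxx.
No string of length < 3 is accepted (BFS exhausts all shorter strings without reaching an accepting state), and xxx is the lexicographically least accepting string of length 3.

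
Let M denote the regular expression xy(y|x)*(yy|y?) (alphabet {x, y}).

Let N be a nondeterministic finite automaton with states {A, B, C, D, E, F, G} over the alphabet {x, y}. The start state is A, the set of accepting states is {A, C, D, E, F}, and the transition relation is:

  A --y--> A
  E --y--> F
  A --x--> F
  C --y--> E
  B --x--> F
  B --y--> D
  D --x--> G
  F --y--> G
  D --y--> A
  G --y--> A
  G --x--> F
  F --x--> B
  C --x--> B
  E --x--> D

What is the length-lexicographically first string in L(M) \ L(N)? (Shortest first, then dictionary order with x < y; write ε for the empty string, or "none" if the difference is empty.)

The string xy is accepted by M but not by N.
No shorter string lies in the difference, and xy is the lexicographically first length-2 string in L(M) \ L(N).

xy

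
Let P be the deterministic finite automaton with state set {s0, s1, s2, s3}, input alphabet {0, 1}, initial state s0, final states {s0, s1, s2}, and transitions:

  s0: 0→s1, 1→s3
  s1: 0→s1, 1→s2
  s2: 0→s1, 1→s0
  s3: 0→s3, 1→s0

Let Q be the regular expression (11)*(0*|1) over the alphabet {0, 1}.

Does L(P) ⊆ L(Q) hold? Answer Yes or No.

No

The string 01 is in L(P) but not in L(Q).
So L(P) ⊄ L(Q).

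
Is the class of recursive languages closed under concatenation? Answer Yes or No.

Yes

For an input of length n, try each of the n+1 split points, running the decider for L₁ on the prefix and the decider for L₂ on the suffix; accept if some split succeeds. Finitely many halting sub-runs, so this decides L₁L₂.
So the recursive languages are closed under concatenation.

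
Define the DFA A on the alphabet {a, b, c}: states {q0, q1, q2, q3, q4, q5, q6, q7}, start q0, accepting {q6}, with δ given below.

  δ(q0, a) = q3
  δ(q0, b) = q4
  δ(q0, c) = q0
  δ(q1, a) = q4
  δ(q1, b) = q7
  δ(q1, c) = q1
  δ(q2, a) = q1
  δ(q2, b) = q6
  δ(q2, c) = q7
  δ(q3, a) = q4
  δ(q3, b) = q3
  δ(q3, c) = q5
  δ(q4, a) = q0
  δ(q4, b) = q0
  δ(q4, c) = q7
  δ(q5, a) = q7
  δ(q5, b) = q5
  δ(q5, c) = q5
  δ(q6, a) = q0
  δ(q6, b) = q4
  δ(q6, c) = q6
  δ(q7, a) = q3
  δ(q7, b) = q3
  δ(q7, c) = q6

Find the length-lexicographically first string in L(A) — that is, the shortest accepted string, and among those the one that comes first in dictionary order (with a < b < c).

A breadth-first search from q0 reaches an accepting state first via the path q0 → q4 → q7 → q6 on input bcc.
No string of length < 3 is accepted (BFS exhausts all shorter strings without reaching an accepting state), and bcc is the lexicographically least accepting string of length 3.

bcc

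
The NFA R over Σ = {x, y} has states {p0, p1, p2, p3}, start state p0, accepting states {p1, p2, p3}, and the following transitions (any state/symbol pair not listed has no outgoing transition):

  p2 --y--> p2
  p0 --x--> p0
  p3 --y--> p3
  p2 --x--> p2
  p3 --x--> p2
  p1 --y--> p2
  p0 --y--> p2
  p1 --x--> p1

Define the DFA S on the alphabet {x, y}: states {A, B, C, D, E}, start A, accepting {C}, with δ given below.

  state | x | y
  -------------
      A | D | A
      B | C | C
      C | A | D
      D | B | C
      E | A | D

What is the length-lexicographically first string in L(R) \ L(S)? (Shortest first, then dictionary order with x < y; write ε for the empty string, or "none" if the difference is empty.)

y

The string y is accepted by R but not by S.
No shorter string lies in the difference, and y is the lexicographically first length-1 string in L(R) \ L(S).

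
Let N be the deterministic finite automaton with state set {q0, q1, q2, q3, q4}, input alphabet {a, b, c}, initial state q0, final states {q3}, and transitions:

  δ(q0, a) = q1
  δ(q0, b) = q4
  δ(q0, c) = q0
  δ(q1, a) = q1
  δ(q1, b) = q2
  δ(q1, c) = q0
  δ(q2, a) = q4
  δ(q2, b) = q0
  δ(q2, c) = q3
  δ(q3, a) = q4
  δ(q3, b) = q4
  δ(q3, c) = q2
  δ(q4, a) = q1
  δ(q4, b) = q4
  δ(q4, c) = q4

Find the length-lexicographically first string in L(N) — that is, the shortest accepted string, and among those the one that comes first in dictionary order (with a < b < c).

abc

A breadth-first search from q0 reaches an accepting state first via the path q0 → q1 → q2 → q3 on input abc.
No string of length < 3 is accepted (BFS exhausts all shorter strings without reaching an accepting state), and abc is the lexicographically least accepting string of length 3.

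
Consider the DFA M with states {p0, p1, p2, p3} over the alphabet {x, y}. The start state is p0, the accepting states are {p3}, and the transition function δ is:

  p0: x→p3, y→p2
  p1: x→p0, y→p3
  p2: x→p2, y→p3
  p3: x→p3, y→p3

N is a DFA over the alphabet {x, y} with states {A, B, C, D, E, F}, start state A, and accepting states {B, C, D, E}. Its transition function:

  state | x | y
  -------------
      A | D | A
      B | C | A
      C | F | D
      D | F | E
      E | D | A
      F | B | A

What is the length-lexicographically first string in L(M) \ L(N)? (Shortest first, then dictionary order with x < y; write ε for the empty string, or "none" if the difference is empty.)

The string xx is accepted by M but not by N.
No shorter string lies in the difference, and xx is the lexicographically first length-2 string in L(M) \ L(N).

xx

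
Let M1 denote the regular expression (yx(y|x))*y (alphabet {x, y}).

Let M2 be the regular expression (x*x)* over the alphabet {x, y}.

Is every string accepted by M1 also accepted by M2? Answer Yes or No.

No

The string y is in L(M1) but not in L(M2).
So L(M1) ⊄ L(M2).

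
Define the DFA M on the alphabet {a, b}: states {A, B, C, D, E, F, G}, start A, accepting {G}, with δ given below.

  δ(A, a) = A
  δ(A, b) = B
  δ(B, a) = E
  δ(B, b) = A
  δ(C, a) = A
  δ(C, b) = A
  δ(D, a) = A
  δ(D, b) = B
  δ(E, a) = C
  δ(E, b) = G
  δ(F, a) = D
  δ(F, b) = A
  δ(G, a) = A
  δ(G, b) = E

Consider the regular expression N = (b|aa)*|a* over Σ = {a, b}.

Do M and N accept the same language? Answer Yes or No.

No

The string bab is accepted by M but rejected by N.
So L(M) ≠ L(N).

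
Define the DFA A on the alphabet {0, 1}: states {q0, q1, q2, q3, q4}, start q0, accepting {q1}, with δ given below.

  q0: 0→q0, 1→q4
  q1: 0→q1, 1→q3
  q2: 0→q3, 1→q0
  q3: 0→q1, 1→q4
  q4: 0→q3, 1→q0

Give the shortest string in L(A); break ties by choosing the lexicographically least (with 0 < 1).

100

A breadth-first search from q0 reaches an accepting state first via the path q0 → q4 → q3 → q1 on input 100.
No string of length < 3 is accepted (BFS exhausts all shorter strings without reaching an accepting state), and 100 is the lexicographically least accepting string of length 3.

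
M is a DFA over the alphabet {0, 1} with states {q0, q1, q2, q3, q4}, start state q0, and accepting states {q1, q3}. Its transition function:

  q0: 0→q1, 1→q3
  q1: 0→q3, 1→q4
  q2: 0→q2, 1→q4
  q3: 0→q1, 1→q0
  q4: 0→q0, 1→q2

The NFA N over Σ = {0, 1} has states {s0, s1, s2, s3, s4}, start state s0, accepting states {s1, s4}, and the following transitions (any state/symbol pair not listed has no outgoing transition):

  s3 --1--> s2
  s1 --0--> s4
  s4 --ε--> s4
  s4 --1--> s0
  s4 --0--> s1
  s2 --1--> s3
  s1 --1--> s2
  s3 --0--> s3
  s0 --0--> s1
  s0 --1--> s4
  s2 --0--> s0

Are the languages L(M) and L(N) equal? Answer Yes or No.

Exploring the product automaton M × N from the start pair (q0, s0), following both machines on each input symbol, reaches 5 state pairs: (q0, s0), (q1, s1), (q3, s4), (q4, s2), (q2, s3).
M accepts in {q1, q3} and N accepts in {s1, s4}. In every reachable pair the two components are either both accepting — (q1, s1), (q3, s4) — or both non-accepting, so no string is accepted by exactly one of the machines: L(M) \ L(N) and L(N) \ L(M) are both empty.
Hence every string is accepted by M iff it is accepted by N, and the two languages coincide.

Yes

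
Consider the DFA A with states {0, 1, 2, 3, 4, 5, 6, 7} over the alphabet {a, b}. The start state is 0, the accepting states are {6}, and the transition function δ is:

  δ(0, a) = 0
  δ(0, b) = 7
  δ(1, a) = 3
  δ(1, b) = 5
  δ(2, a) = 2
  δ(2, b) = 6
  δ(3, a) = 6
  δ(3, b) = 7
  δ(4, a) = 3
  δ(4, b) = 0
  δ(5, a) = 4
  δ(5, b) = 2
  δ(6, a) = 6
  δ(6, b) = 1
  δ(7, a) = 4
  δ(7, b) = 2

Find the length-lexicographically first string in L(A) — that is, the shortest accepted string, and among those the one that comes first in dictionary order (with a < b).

bbb

A breadth-first search from 0 reaches an accepting state first via the path 0 → 7 → 2 → 6 on input bbb.
No string of length < 3 is accepted (BFS exhausts all shorter strings without reaching an accepting state), and bbb is the lexicographically least accepting string of length 3.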